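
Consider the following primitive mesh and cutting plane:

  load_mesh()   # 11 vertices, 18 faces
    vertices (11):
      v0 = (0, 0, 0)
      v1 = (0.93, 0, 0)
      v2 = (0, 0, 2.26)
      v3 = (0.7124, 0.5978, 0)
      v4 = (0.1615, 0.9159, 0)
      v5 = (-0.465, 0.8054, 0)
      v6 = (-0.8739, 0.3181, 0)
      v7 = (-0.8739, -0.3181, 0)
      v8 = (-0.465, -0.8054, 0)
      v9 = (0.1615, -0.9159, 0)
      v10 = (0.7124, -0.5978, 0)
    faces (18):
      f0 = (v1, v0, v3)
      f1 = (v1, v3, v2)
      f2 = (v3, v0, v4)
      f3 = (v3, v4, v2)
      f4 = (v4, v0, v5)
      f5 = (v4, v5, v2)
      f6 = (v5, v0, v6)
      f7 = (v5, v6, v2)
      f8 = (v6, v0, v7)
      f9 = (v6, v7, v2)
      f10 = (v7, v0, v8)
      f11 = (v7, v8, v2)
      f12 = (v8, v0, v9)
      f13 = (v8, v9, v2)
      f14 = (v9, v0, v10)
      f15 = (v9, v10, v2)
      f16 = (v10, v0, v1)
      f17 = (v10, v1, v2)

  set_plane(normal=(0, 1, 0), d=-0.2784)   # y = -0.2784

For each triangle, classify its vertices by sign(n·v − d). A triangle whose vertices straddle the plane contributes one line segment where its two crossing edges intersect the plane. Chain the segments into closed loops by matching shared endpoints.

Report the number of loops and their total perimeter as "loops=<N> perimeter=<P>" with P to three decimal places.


loops=1 perimeter=5.343

Straddling triangles (10 of 18):
  (v6,v0,v7) [++-] → (-0.764834, -0.2784, 0)–(-0.8739, -0.2784, 0)  len=0.1091
  (v6,v7,v2) [+-+] → (-0.8739, -0.2784, 0)–(-0.764834, -0.2784, 0.282056)  len=0.3024
  (v7,v0,v8) [-+-] → (-0.764834, -0.2784, 0)–(-0.160735, -0.2784, 0)  len=0.6041
  (v7,v8,v2) [--+] → (-0.160735, -0.2784, 1.47879)–(-0.764834, -0.2784, 0.282056)  len=1.3406
  (v8,v0,v9) [-+-] → (-0.160735, -0.2784, 0)–(0.0490901, -0.2784, 0)  len=0.2098
  (v8,v9,v2) [--+] → (0.0490901, -0.2784, 1.57304)–(-0.160735, -0.2784, 1.47879)  len=0.2300
  (v9,v0,v10) [-+-] → (0.0490901, -0.2784, 0)–(0.33177, -0.2784, 0)  len=0.2827
  (v9,v10,v2) [--+] → (0.33177, -0.2784, 1.2075)–(0.0490901, -0.2784, 1.57304)  len=0.4621
  (v10,v0,v1) [-++] → (0.33177, -0.2784, 0)–(0.828662, -0.2784, 0)  len=0.4969
  (v10,v1,v2) [-++] → (0.828662, -0.2784, 0)–(0.33177, -0.2784, 1.2075)  len=1.3057

Chained into 1 loop(s):
  loop 1: 10 segments, perimeter = 5.3434
Total perimeter = 5.343


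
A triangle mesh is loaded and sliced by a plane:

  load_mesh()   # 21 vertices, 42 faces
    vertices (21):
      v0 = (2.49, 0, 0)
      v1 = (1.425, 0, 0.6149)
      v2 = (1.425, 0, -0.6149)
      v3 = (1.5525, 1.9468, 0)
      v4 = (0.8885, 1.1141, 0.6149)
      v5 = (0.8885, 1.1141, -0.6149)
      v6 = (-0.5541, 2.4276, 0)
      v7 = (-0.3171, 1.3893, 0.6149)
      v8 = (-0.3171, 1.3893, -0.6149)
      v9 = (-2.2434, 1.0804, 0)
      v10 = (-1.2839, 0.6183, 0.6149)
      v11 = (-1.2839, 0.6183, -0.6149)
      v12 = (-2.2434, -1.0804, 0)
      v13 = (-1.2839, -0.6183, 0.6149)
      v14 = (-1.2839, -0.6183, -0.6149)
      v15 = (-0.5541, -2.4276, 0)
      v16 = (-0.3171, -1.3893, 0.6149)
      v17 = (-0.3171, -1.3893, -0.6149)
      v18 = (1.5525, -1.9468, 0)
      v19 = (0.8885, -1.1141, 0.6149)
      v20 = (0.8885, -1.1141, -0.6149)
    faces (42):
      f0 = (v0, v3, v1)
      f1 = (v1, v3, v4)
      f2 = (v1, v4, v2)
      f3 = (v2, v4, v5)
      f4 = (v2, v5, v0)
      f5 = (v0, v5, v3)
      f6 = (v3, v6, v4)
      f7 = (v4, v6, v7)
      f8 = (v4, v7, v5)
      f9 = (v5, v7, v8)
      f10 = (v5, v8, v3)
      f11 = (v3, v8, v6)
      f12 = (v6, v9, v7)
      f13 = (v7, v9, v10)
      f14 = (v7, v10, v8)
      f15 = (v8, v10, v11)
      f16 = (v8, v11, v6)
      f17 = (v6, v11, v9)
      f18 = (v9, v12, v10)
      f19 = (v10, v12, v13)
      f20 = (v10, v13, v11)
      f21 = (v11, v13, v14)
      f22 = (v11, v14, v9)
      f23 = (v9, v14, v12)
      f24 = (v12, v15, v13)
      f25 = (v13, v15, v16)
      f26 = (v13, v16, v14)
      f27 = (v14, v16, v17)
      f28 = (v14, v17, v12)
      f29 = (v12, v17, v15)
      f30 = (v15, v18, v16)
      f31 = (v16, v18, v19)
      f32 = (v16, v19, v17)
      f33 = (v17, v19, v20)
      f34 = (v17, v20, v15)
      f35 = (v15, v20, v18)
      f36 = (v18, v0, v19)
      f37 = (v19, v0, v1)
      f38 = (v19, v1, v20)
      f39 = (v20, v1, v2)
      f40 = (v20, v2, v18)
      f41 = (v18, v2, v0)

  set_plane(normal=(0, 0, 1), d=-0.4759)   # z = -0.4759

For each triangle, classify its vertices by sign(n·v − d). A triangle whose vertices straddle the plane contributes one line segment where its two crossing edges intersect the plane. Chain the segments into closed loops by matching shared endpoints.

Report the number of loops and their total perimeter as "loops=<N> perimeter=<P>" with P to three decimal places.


Straddling triangles (28 of 42):
  (v1,v4,v2) [++-] → (1.36436, 0.125923, -0.4759)–(1.425, 0, -0.4759)  len=0.1398
  (v2,v4,v5) [-+-] → (1.36436, 0.125923, -0.4759)–(0.8885, 1.1141, -0.4759)  len=1.0968
  (v2,v5,v0) [--+] → (1.25052, 0.862254, -0.4759)–(1.66575, 0, -0.4759)  len=0.9570
  (v0,v5,v3) [+-+] → (1.25052, 0.862254, -0.4759)–(1.0386, 1.30233, -0.4759)  len=0.4884
  (v4,v7,v5) [++-] → (0.752235, 1.1452, -0.4759)–(0.8885, 1.1141, -0.4759)  len=0.1398
  (v5,v7,v8) [-+-] → (0.752235, 1.1452, -0.4759)–(-0.3171, 1.3893, -0.4759)  len=1.0968
  (v5,v8,v3) [--+] → (0.105529, 1.51532, -0.4759)–(1.0386, 1.30233, -0.4759)  len=0.9571
  (v3,v8,v6) [+-+] → (0.105529, 1.51532, -0.4759)–(-0.370675, 1.62401, -0.4759)  len=0.4884
  (v7,v10,v8) [++-] → (-0.426374, 1.30216, -0.4759)–(-0.3171, 1.3893, -0.4759)  len=0.1398
  (v8,v10,v11) [-+-] → (-0.426374, 1.30216, -0.4759)–(-1.2839, 0.6183, -0.4759)  len=1.0968
  (v8,v11,v6) [--+] → (-1.11893, 1.0273, -0.4759)–(-0.370675, 1.62401, -0.4759)  len=0.9571
  (v6,v11,v9) [+-+] → (-1.11893, 1.0273, -0.4759)–(-1.5008, 0.722759, -0.4759)  len=0.4884
  (v10,v13,v11) [++-] → (-1.2839, 0.478531, -0.4759)–(-1.2839, 0.6183, -0.4759)  len=0.1398
  (v11,v13,v14) [-+-] → (-1.2839, 0.478531, -0.4759)–(-1.2839, -0.6183, -0.4759)  len=1.0968
  (v11,v14,v9) [--+] → (-1.5008, -0.234304, -0.4759)–(-1.5008, 0.722759, -0.4759)  len=0.9571
  (v9,v14,v12) [+-+] → (-1.5008, -0.234304, -0.4759)–(-1.5008, -0.722759, -0.4759)  len=0.4885
  (v13,v16,v14) [++-] → (-1.17463, -0.705443, -0.4759)–(-1.2839, -0.6183, -0.4759)  len=0.1398
  (v14,v16,v17) [-+-] → (-1.17463, -0.705443, -0.4759)–(-0.3171, -1.3893, -0.4759)  len=1.0968
  (v14,v17,v12) [--+] → (-0.752546, -1.31947, -0.4759)–(-1.5008, -0.722759, -0.4759)  len=0.9571
  (v12,v17,v15) [+-+] → (-0.752546, -1.31947, -0.4759)–(-0.370675, -1.62401, -0.4759)  len=0.4884
  (v16,v19,v17) [++-] → (-0.180835, -1.3582, -0.4759)–(-0.3171, -1.3893, -0.4759)  len=0.1398
  (v17,v19,v20) [-+-] → (-0.180835, -1.3582, -0.4759)–(0.8885, -1.1141, -0.4759)  len=1.0968
  (v17,v20,v15) [--+] → (0.562396, -1.41102, -0.4759)–(-0.370675, -1.62401, -0.4759)  len=0.9571
  (v15,v20,v18) [+-+] → (0.562396, -1.41102, -0.4759)–(1.0386, -1.30233, -0.4759)  len=0.4884
  (v19,v1,v20) [++-] → (0.949139, -0.988177, -0.4759)–(0.8885, -1.1141, -0.4759)  len=0.1398
  (v20,v1,v2) [-+-] → (0.949139, -0.988177, -0.4759)–(1.425, 0, -0.4759)  len=1.0968
  (v20,v2,v18) [--+] → (1.45382, -0.44008, -0.4759)–(1.0386, -1.30233, -0.4759)  len=0.9570
  (v18,v2,v0) [+-+] → (1.45382, -0.44008, -0.4759)–(1.66575, 0, -0.4759)  len=0.4884

Chained into 2 loop(s):
  loop 1: 14 segments, perimeter = 8.6561
  loop 2: 14 segments, perimeter = 10.1185
Total perimeter = 18.775

loops=2 perimeter=18.775


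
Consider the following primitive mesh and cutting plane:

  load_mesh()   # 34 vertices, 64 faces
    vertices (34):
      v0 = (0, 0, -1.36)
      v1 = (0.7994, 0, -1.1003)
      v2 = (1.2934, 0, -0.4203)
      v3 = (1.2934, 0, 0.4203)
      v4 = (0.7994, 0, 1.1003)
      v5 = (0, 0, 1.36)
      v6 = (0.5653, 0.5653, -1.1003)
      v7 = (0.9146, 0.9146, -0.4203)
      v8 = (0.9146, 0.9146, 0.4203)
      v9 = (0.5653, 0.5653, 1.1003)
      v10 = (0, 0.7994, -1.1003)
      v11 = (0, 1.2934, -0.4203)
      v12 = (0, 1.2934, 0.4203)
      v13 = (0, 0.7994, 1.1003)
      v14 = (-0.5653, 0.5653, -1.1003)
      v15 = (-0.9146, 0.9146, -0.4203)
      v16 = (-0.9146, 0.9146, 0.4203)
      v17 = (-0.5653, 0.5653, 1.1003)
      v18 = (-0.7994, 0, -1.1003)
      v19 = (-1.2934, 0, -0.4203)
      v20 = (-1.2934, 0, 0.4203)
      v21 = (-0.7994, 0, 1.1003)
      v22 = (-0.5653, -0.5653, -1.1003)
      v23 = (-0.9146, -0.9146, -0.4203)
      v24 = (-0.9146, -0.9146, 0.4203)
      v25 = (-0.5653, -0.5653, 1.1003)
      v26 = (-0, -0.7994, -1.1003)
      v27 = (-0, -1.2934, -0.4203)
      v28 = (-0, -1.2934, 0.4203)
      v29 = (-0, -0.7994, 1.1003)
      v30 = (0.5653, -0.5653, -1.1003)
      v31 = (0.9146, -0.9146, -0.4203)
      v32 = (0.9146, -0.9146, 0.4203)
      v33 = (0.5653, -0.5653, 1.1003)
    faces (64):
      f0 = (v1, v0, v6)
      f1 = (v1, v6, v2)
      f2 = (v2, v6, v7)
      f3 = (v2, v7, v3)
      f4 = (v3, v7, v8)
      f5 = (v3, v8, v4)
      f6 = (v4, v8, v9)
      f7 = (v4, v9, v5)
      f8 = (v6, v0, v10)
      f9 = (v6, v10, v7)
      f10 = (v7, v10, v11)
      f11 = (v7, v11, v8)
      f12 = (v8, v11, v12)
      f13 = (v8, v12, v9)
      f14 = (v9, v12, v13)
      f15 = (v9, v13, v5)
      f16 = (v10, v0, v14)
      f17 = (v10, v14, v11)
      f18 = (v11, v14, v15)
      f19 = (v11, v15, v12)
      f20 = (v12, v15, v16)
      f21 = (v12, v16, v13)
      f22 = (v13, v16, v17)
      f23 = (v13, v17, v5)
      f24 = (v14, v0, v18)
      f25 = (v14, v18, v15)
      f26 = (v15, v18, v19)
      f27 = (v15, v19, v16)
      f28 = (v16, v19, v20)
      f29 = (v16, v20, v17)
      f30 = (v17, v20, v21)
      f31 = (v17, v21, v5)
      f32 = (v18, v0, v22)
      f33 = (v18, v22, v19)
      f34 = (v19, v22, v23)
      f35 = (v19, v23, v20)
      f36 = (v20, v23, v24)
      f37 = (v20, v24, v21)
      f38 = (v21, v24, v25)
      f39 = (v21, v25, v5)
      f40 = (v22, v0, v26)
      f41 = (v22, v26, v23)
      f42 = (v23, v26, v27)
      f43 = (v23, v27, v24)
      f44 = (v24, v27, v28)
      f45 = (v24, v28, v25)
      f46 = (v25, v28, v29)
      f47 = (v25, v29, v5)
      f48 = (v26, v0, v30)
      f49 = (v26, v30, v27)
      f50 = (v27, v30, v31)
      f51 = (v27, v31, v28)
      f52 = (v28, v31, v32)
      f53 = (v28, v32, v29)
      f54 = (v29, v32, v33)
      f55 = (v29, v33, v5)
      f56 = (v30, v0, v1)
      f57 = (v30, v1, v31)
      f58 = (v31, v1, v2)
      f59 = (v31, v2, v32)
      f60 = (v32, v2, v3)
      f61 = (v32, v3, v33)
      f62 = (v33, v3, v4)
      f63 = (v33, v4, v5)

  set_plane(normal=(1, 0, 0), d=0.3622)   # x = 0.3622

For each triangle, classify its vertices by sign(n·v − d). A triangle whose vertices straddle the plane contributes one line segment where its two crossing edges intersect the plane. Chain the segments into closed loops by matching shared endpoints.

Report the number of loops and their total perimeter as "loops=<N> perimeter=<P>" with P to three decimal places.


Straddling triangles (20 of 64):
  (v1,v0,v6) [+-+] → (0.3622, 0, -1.24233)–(0.3622, 0.3622, -1.1936)  len=0.3655
  (v4,v9,v5) [++-] → (0.3622, 0.3622, 1.1936)–(0.3622, 0, 1.24233)  len=0.3655
  (v6,v0,v10) [+--] → (0.3622, 0.3622, -1.1936)–(0.3622, 0.649407, -1.1003)  len=0.3020
  (v6,v10,v7) [+-+] → (0.3622, 0.649407, -1.1003)–(0.3622, 0.845022, -0.831006)  len=0.3328
  (v7,v10,v11) [+--] → (0.3622, 0.845022, -0.831006)–(0.3622, 1.14339, -0.4203)  len=0.5076
  (v7,v11,v8) [+-+] → (0.3622, 1.14339, -0.4203)–(0.3622, 1.14339, -0.0874055)  len=0.3329
  (v8,v11,v12) [+--] → (0.3622, 1.14339, -0.0874055)–(0.3622, 1.14339, 0.4203)  len=0.5077
  (v8,v12,v9) [+-+] → (0.3622, 1.14339, 0.4203)–(0.3622, 0.826891, 0.855991)  len=0.5385
  (v9,v12,v13) [+--] → (0.3622, 0.826891, 0.855991)–(0.3622, 0.649407, 1.1003)  len=0.3020
  (v9,v13,v5) [+--] → (0.3622, 0.649407, 1.1003)–(0.3622, 0.3622, 1.1936)  len=0.3020
  (v26,v0,v30) [--+] → (0.3622, -0.3622, -1.1936)–(0.3622, -0.649407, -1.1003)  len=0.3020
  (v26,v30,v27) [-+-] → (0.3622, -0.649407, -1.1003)–(0.3622, -0.826891, -0.855991)  len=0.3020
  (v27,v30,v31) [-++] → (0.3622, -0.826891, -0.855991)–(0.3622, -1.14339, -0.4203)  len=0.5385
  (v27,v31,v28) [-+-] → (0.3622, -1.14339, -0.4203)–(0.3622, -1.14339, 0.0874055)  len=0.5077
  (v28,v31,v32) [-++] → (0.3622, -1.14339, 0.0874055)–(0.3622, -1.14339, 0.4203)  len=0.3329
  (v28,v32,v29) [-+-] → (0.3622, -1.14339, 0.4203)–(0.3622, -0.845022, 0.831006)  len=0.5076
  (v29,v32,v33) [-++] → (0.3622, -0.845022, 0.831006)–(0.3622, -0.649407, 1.1003)  len=0.3328
  (v29,v33,v5) [-+-] → (0.3622, -0.649407, 1.1003)–(0.3622, -0.3622, 1.1936)  len=0.3020
  (v30,v0,v1) [+-+] → (0.3622, -0.3622, -1.1936)–(0.3622, 0, -1.24233)  len=0.3655
  (v33,v4,v5) [++-] → (0.3622, 0, 1.24233)–(0.3622, -0.3622, 1.1936)  len=0.3655

Chained into 1 loop(s):
  loop 1: 20 segments, perimeter = 7.7129
Total perimeter = 7.713

loops=1 perimeter=7.713


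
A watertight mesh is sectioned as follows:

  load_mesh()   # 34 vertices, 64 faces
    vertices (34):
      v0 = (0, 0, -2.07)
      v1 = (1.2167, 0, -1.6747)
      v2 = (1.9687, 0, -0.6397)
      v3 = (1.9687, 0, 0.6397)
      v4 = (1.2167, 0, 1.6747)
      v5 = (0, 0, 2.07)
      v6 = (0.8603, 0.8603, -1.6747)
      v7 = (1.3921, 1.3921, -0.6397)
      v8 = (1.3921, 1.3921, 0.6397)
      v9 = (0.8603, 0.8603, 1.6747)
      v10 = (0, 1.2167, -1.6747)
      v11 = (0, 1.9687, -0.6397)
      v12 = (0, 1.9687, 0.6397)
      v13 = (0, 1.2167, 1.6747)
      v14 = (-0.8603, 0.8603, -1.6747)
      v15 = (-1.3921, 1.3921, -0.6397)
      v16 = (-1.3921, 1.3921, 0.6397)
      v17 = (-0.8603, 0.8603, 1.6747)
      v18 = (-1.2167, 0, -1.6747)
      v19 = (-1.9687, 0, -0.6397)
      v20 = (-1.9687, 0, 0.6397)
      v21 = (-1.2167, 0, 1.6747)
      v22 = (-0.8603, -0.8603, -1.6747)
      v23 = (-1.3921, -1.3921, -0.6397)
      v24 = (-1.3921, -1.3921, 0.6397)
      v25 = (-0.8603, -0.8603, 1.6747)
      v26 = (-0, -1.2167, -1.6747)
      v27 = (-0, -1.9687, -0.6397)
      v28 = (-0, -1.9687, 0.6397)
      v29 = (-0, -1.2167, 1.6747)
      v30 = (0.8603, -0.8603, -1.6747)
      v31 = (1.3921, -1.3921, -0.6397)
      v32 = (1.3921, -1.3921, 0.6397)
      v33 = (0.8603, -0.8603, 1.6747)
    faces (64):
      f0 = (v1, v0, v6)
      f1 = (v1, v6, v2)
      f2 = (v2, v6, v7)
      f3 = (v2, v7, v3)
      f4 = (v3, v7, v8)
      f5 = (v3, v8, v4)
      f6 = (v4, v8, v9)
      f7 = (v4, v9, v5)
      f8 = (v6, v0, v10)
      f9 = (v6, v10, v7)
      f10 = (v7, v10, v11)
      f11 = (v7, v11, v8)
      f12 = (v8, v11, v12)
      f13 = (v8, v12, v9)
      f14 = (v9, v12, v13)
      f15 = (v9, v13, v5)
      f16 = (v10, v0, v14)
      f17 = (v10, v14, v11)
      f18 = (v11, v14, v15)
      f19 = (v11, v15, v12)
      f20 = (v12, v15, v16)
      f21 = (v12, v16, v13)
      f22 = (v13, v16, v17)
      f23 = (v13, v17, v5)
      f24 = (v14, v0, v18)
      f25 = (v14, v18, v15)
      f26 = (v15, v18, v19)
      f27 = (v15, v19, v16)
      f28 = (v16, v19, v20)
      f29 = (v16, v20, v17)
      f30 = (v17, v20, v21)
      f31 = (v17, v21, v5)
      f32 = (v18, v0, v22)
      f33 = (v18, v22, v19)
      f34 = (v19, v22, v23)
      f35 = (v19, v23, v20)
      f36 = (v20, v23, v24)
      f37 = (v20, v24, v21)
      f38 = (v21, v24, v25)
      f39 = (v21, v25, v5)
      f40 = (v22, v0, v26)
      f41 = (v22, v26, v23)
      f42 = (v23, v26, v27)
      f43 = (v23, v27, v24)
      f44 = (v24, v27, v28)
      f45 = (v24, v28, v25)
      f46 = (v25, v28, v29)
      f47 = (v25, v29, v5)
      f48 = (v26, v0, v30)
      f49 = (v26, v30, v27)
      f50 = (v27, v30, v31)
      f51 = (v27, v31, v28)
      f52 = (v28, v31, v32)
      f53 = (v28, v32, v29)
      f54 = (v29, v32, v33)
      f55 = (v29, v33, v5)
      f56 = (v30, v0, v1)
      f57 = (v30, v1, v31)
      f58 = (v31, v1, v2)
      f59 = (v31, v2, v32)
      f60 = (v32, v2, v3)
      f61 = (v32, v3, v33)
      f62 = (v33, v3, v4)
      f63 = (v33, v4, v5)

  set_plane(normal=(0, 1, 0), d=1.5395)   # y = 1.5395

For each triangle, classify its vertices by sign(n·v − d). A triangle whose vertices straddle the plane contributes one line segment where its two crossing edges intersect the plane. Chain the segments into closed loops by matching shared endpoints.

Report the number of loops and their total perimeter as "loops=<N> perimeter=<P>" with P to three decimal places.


loops=1 perimeter=7.330

Straddling triangles (10 of 64):
  (v7,v10,v11) [--+] → (0, 1.5395, -1.23042)–(1.03623, 1.5395, -0.6397)  len=1.1928
  (v7,v11,v8) [-+-] → (1.03623, 1.5395, -0.6397)–(1.03623, 1.5395, 0.312639)  len=0.9523
  (v8,v11,v12) [-++] → (1.03623, 1.5395, 0.312639)–(1.03623, 1.5395, 0.6397)  len=0.3271
  (v8,v12,v9) [-+-] → (1.03623, 1.5395, 0.6397)–(0.33313, 1.5395, 1.04048)  len=0.8093
  (v9,v12,v13) [-+-] → (0.33313, 1.5395, 1.04048)–(0, 1.5395, 1.23042)  len=0.3835
  (v10,v14,v11) [--+] → (-0.33313, 1.5395, -1.04048)–(0, 1.5395, -1.23042)  len=0.3835
  (v11,v14,v15) [+--] → (-0.33313, 1.5395, -1.04048)–(-1.03623, 1.5395, -0.6397)  len=0.8093
  (v11,v15,v12) [+-+] → (-1.03623, 1.5395, -0.6397)–(-1.03623, 1.5395, -0.312639)  len=0.3271
  (v12,v15,v16) [+--] → (-1.03623, 1.5395, -0.312639)–(-1.03623, 1.5395, 0.6397)  len=0.9523
  (v12,v16,v13) [+--] → (-1.03623, 1.5395, 0.6397)–(0, 1.5395, 1.23042)  len=1.1928

Chained into 1 loop(s):
  loop 1: 10 segments, perimeter = 7.3299
Total perimeter = 7.330


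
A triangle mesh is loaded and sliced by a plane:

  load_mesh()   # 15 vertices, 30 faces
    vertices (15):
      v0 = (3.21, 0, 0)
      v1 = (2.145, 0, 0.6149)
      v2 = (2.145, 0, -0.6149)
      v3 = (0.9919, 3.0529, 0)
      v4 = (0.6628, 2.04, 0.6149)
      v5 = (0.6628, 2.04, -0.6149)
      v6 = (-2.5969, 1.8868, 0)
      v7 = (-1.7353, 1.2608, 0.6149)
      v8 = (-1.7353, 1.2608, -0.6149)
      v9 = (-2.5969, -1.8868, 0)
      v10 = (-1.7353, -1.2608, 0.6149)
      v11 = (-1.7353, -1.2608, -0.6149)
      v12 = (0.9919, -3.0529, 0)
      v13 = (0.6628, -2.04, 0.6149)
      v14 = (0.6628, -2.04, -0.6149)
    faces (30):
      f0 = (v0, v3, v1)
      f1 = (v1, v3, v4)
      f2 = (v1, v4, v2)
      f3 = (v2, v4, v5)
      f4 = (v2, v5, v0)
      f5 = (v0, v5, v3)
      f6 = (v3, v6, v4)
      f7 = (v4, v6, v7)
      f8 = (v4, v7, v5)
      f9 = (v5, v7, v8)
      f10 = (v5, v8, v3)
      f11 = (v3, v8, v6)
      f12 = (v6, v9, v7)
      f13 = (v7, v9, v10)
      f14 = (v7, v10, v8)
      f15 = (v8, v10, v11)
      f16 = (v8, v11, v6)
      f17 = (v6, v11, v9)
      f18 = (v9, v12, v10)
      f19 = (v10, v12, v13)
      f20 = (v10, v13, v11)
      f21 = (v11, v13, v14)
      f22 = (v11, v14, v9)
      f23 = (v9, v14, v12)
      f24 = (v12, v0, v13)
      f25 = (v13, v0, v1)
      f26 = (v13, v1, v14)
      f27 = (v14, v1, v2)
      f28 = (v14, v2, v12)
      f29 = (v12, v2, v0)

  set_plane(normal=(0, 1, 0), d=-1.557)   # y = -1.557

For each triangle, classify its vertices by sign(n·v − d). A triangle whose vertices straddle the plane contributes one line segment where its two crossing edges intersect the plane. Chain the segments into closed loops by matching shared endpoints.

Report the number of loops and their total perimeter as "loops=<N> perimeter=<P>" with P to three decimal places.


loops=2 perimeter=8.736

Straddling triangles (14 of 30):
  (v6,v9,v7) [+-+] → (-2.5969, -1.557, 0)–(-2.50662, -1.557, 0.0644281)  len=0.1109
  (v7,v9,v10) [+-+] → (-2.50662, -1.557, 0.0644281)–(-2.14298, -1.557, 0.323952)  len=0.4468
  (v6,v11,v9) [++-] → (-2.14298, -1.557, -0.323952)–(-2.5969, -1.557, 0)  len=0.5577
  (v9,v12,v10) [--+] → (-1.28455, -1.557, 0.513269)–(-2.14298, -1.557, 0.323952)  len=0.8791
  (v10,v12,v13) [+--] → (-1.28455, -1.557, 0.513269)–(-0.823702, -1.557, 0.6149)  len=0.4719
  (v10,v13,v11) [+-+] → (-0.823702, -1.557, 0.6149)–(-0.823702, -1.557, -0.147412)  len=0.7623
  (v11,v13,v14) [+--] → (-0.823702, -1.557, -0.147412)–(-0.823702, -1.557, -0.6149)  len=0.4675
  (v11,v14,v9) [+--] → (-0.823702, -1.557, -0.6149)–(-2.14298, -1.557, -0.323952)  len=1.3510
  (v12,v0,v13) [-+-] → (2.07875, -1.557, 0)–(1.26589, -1.557, 0.469313)  len=0.9386
  (v13,v0,v1) [-++] → (1.26589, -1.557, 0.469313)–(1.01373, -1.557, 0.6149)  len=0.2912
  (v13,v1,v14) [-+-] → (1.01373, -1.557, 0.6149)–(1.01373, -1.557, -0.323727)  len=0.9386
  (v14,v1,v2) [-++] → (1.01373, -1.557, -0.323727)–(1.01373, -1.557, -0.6149)  len=0.2912
  (v14,v2,v12) [-+-] → (1.01373, -1.557, -0.6149)–(1.55691, -1.557, -0.301297)  len=0.6272
  (v12,v2,v0) [-++] → (1.55691, -1.557, -0.301297)–(2.07875, -1.557, 0)  len=0.6026

Chained into 2 loop(s):
  loop 1: 8 segments, perimeter = 5.0471
  loop 2: 6 segments, perimeter = 3.6894
Total perimeter = 8.736


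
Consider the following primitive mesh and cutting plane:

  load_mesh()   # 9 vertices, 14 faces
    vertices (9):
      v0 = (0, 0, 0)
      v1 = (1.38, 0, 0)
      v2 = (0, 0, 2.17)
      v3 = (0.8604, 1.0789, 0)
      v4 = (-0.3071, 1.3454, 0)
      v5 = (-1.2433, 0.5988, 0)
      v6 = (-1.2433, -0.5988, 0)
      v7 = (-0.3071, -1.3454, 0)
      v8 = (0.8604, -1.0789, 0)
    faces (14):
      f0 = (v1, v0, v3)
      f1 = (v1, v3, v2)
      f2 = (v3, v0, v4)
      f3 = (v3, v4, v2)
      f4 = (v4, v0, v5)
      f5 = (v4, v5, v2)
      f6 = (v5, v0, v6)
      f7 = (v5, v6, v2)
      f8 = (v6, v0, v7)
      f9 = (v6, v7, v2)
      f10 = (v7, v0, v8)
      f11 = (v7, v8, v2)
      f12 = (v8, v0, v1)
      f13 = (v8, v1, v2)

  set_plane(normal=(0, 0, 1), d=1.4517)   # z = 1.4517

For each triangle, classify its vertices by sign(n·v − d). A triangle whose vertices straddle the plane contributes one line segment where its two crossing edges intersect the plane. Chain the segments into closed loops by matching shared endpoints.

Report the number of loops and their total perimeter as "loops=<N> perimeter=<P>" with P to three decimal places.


Straddling triangles (7 of 14):
  (v1,v3,v2) [--+] → (0.284804, 0.357131, 1.4517)–(0.456799, 0, 1.4517)  len=0.3964
  (v3,v4,v2) [--+] → (-0.101654, 0.445346, 1.4517)–(0.284804, 0.357131, 1.4517)  len=0.3964
  (v4,v5,v2) [--+] → (-0.411549, 0.198211, 1.4517)–(-0.101654, 0.445346, 1.4517)  len=0.3964
  (v5,v6,v2) [--+] → (-0.411549, -0.198211, 1.4517)–(-0.411549, 0.198211, 1.4517)  len=0.3964
  (v6,v7,v2) [--+] → (-0.101654, -0.445346, 1.4517)–(-0.411549, -0.198211, 1.4517)  len=0.3964
  (v7,v8,v2) [--+] → (0.284804, -0.357131, 1.4517)–(-0.101654, -0.445346, 1.4517)  len=0.3964
  (v8,v1,v2) [--+] → (0.456799, 0, 1.4517)–(0.284804, -0.357131, 1.4517)  len=0.3964

Chained into 1 loop(s):
  loop 1: 7 segments, perimeter = 2.7747
Total perimeter = 2.775

loops=1 perimeter=2.775


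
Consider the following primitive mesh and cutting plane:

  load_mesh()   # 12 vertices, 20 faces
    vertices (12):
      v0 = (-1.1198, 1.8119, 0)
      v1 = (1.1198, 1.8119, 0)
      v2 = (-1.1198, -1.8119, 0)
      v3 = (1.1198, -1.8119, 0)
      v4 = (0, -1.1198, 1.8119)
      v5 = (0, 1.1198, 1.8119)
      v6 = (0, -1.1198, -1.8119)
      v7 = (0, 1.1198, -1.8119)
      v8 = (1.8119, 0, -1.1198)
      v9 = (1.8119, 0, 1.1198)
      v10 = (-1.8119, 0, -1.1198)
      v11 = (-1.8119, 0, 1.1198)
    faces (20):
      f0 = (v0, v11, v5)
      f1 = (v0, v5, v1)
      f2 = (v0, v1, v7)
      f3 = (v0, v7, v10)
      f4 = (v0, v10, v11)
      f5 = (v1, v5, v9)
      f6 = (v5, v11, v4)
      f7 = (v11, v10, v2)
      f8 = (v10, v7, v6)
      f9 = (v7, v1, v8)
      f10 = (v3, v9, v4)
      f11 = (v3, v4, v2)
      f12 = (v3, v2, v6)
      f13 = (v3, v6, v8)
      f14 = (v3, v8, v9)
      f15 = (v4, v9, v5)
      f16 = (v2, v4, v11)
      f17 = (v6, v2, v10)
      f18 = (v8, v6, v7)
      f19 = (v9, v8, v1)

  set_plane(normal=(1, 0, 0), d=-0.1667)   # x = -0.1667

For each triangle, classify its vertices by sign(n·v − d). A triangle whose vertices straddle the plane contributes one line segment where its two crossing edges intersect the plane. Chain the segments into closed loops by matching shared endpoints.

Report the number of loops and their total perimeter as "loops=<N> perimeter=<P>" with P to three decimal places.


Straddling triangles (10 of 20):
  (v0,v11,v5) [--+] → (-0.1667, 1.01678, 1.74822)–(-0.1667, 1.22283, 1.54217)  len=0.2914
  (v0,v5,v1) [-++] → (-0.1667, 1.22283, 1.54217)–(-0.1667, 1.8119, 0)  len=1.6508
  (v0,v1,v7) [-++] → (-0.1667, 1.8119, 0)–(-0.1667, 1.22283, -1.54217)  len=1.6508
  (v0,v7,v10) [-+-] → (-0.1667, 1.22283, -1.54217)–(-0.1667, 1.01678, -1.74822)  len=0.2914
  (v5,v11,v4) [+-+] → (-0.1667, 1.01678, 1.74822)–(-0.1667, -1.01678, 1.74822)  len=2.0336
  (v10,v7,v6) [-++] → (-0.1667, 1.01678, -1.74822)–(-0.1667, -1.01678, -1.74822)  len=2.0336
  (v3,v4,v2) [++-] → (-0.1667, -1.22283, 1.54217)–(-0.1667, -1.8119, 0)  len=1.6508
  (v3,v2,v6) [+-+] → (-0.1667, -1.8119, 0)–(-0.1667, -1.22283, -1.54217)  len=1.6508
  (v2,v4,v11) [-+-] → (-0.1667, -1.22283, 1.54217)–(-0.1667, -1.01678, 1.74822)  len=0.2914
  (v6,v2,v10) [+--] → (-0.1667, -1.22283, -1.54217)–(-0.1667, -1.01678, -1.74822)  len=0.2914

Chained into 1 loop(s):
  loop 1: 10 segments, perimeter = 11.8361
Total perimeter = 11.836

loops=1 perimeter=11.836


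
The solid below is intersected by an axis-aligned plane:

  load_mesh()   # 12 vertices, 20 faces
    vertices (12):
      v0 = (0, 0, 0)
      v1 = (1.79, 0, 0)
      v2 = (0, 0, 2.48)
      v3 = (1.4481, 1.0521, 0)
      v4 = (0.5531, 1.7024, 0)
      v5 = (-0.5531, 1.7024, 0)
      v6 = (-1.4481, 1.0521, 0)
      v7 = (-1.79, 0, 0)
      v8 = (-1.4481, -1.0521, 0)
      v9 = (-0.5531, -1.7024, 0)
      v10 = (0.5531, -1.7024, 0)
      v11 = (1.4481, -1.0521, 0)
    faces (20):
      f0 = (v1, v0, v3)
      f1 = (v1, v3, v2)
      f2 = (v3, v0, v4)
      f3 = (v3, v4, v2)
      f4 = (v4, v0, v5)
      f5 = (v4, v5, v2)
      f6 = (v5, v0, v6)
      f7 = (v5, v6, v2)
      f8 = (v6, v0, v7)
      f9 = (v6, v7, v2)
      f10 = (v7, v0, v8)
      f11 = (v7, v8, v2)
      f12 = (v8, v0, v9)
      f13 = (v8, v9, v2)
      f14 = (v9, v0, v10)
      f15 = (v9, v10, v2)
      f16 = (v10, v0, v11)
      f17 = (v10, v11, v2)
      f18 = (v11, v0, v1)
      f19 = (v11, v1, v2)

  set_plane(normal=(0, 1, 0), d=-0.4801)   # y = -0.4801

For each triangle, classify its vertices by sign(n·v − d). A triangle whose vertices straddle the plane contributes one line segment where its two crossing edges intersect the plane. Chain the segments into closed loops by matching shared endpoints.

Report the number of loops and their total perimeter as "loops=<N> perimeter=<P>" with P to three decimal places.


Straddling triangles (10 of 20):
  (v7,v0,v8) [++-] → (-0.660805, -0.4801, 0)–(-1.63398, -0.4801, 0)  len=0.9732
  (v7,v8,v2) [+-+] → (-1.63398, -0.4801, 0)–(-0.660805, -0.4801, 1.34831)  len=1.6628
  (v8,v0,v9) [-+-] → (-0.660805, -0.4801, 0)–(-0.155982, -0.4801, 0)  len=0.5048
  (v8,v9,v2) [--+] → (-0.155982, -0.4801, 1.78061)–(-0.660805, -0.4801, 1.34831)  len=0.6646
  (v9,v0,v10) [-+-] → (-0.155982, -0.4801, 0)–(0.155982, -0.4801, 0)  len=0.3120
  (v9,v10,v2) [--+] → (0.155982, -0.4801, 1.78061)–(-0.155982, -0.4801, 1.78061)  len=0.3120
  (v10,v0,v11) [-+-] → (0.155982, -0.4801, 0)–(0.660805, -0.4801, 0)  len=0.5048
  (v10,v11,v2) [--+] → (0.660805, -0.4801, 1.34831)–(0.155982, -0.4801, 1.78061)  len=0.6646
  (v11,v0,v1) [-++] → (0.660805, -0.4801, 0)–(1.63398, -0.4801, 0)  len=0.9732
  (v11,v1,v2) [-++] → (1.63398, -0.4801, 0)–(0.660805, -0.4801, 1.34831)  len=1.6628

Chained into 1 loop(s):
  loop 1: 10 segments, perimeter = 8.2348
Total perimeter = 8.235

loops=1 perimeter=8.235


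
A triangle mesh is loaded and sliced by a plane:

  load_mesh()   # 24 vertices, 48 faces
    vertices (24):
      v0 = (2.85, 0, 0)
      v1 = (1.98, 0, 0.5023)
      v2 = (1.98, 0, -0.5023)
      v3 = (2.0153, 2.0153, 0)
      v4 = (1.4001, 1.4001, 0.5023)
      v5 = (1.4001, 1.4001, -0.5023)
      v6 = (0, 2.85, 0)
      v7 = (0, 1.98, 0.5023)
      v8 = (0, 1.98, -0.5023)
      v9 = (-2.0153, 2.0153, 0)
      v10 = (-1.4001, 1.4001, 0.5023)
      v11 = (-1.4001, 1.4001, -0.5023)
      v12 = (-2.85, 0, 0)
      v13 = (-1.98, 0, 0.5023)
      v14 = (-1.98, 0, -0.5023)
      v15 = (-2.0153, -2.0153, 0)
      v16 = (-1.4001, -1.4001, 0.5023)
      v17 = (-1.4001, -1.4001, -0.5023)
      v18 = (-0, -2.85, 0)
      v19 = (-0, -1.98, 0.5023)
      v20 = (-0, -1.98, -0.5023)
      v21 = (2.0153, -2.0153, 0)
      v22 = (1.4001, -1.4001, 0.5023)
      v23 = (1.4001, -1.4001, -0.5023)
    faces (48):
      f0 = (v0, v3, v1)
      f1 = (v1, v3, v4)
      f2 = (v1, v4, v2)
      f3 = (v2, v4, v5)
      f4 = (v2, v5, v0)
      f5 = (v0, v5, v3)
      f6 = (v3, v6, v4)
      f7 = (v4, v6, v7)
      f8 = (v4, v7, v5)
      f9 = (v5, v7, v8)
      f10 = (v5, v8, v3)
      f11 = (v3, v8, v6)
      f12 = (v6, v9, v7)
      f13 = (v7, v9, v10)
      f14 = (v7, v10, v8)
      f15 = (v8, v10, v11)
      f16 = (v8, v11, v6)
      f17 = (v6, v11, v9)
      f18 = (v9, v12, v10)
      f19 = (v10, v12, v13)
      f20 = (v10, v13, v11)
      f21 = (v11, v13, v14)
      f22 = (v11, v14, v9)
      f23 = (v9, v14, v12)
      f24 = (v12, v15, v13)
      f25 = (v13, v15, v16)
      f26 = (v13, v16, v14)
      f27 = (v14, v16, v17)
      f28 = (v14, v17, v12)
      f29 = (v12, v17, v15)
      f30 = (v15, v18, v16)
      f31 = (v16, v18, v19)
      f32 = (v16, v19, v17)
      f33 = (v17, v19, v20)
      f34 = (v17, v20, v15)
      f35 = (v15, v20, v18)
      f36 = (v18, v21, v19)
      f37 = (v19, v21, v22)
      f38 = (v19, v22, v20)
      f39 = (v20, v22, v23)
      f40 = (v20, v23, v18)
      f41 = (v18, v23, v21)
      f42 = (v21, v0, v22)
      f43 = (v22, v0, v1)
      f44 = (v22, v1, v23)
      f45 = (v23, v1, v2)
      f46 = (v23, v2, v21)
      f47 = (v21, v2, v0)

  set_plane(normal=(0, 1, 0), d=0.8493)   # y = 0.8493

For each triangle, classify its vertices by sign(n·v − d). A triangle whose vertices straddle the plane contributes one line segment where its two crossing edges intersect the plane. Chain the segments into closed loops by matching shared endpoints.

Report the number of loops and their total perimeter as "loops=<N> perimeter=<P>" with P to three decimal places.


Straddling triangles (12 of 48):
  (v0,v3,v1) [-+-] → (2.49824, 0.8493, 0)–(1.99488, 0.8493, 0.290618)  len=0.5812
  (v1,v3,v4) [-++] → (1.99488, 0.8493, 0.290618)–(1.62823, 0.8493, 0.5023)  len=0.4234
  (v1,v4,v2) [-+-] → (1.62823, 0.8493, 0.5023)–(1.62823, 0.8493, 0.10709)  len=0.3952
  (v2,v4,v5) [-++] → (1.62823, 0.8493, 0.10709)–(1.62823, 0.8493, -0.5023)  len=0.6094
  (v2,v5,v0) [-+-] → (1.62823, 0.8493, -0.5023)–(1.97049, 0.8493, -0.304695)  len=0.3952
  (v0,v5,v3) [-++] → (1.97049, 0.8493, -0.304695)–(2.49824, 0.8493, 0)  len=0.6094
  (v9,v12,v10) [+-+] → (-2.49824, 0.8493, 0)–(-1.97049, 0.8493, 0.304695)  len=0.6094
  (v10,v12,v13) [+--] → (-1.97049, 0.8493, 0.304695)–(-1.62823, 0.8493, 0.5023)  len=0.3952
  (v10,v13,v11) [+-+] → (-1.62823, 0.8493, 0.5023)–(-1.62823, 0.8493, -0.10709)  len=0.6094
  (v11,v13,v14) [+--] → (-1.62823, 0.8493, -0.10709)–(-1.62823, 0.8493, -0.5023)  len=0.3952
  (v11,v14,v9) [+-+] → (-1.62823, 0.8493, -0.5023)–(-1.99488, 0.8493, -0.290618)  len=0.4234
  (v9,v14,v12) [+--] → (-1.99488, 0.8493, -0.290618)–(-2.49824, 0.8493, 0)  len=0.5812

Chained into 2 loop(s):
  loop 1: 6 segments, perimeter = 3.0138
  loop 2: 6 segments, perimeter = 3.0138
Total perimeter = 6.028

loops=2 perimeter=6.028


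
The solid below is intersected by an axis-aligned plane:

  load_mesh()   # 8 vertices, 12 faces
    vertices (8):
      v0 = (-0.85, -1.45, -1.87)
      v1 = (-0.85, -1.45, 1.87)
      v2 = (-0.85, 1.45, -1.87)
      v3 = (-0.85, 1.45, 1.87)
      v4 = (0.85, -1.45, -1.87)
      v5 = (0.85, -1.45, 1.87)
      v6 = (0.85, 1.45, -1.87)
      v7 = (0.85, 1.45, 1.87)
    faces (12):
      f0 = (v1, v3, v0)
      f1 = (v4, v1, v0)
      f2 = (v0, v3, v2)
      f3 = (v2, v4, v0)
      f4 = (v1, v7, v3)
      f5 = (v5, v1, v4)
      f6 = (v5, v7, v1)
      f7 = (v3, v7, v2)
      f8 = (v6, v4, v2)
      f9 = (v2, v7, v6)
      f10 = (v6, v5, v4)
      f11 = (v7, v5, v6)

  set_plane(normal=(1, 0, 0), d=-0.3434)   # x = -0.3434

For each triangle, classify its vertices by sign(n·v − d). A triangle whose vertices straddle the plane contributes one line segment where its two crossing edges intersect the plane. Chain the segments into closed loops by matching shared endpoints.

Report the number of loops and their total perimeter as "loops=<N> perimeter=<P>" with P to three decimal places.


loops=1 perimeter=13.280

Straddling triangles (8 of 12):
  (v4,v1,v0) [+--] → (-0.3434, -1.45, 0.75548)–(-0.3434, -1.45, -1.87)  len=2.6255
  (v2,v4,v0) [-+-] → (-0.3434, 0.5858, -1.87)–(-0.3434, -1.45, -1.87)  len=2.0358
  (v1,v7,v3) [-+-] → (-0.3434, -0.5858, 1.87)–(-0.3434, 1.45, 1.87)  len=2.0358
  (v5,v1,v4) [+-+] → (-0.3434, -1.45, 1.87)–(-0.3434, -1.45, 0.75548)  len=1.1145
  (v5,v7,v1) [++-] → (-0.3434, -0.5858, 1.87)–(-0.3434, -1.45, 1.87)  len=0.8642
  (v3,v7,v2) [-+-] → (-0.3434, 1.45, 1.87)–(-0.3434, 1.45, -0.75548)  len=2.6255
  (v6,v4,v2) [++-] → (-0.3434, 0.5858, -1.87)–(-0.3434, 1.45, -1.87)  len=0.8642
  (v2,v7,v6) [-++] → (-0.3434, 1.45, -0.75548)–(-0.3434, 1.45, -1.87)  len=1.1145

Chained into 1 loop(s):
  loop 1: 8 segments, perimeter = 13.2800
Total perimeter = 13.280


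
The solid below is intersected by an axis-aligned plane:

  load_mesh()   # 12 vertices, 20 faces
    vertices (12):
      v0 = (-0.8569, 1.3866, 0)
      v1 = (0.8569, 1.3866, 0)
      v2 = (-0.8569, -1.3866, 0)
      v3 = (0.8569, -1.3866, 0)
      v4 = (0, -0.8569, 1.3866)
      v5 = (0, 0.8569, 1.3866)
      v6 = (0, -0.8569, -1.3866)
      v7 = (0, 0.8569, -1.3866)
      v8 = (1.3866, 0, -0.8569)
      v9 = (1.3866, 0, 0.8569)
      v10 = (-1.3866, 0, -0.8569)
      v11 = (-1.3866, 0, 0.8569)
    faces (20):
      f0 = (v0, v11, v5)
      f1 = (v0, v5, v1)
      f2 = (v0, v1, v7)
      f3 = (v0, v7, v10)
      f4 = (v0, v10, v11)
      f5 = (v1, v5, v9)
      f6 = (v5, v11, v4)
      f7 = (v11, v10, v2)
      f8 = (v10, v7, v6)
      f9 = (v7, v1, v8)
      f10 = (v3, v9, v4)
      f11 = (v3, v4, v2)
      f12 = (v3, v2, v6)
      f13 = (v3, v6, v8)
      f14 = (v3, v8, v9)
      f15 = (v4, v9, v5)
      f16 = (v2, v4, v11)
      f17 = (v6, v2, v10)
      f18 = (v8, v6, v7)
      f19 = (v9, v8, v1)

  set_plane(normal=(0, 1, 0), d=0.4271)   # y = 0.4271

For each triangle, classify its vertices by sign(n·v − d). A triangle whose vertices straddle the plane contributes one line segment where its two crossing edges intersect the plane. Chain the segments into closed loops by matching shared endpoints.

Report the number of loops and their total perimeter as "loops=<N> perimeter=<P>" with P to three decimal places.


Straddling triangles (10 of 20):
  (v0,v11,v5) [+-+] → (-1.22344, 0.4271, 0.592958)–(-0.695485, 0.4271, 1.12092)  len=0.7466
  (v0,v7,v10) [++-] → (-0.695485, 0.4271, -1.12092)–(-1.22344, 0.4271, -0.592958)  len=0.7466
  (v0,v10,v11) [+--] → (-1.22344, 0.4271, -0.592958)–(-1.22344, 0.4271, 0.592958)  len=1.1859
  (v1,v5,v9) [++-] → (0.695485, 0.4271, 1.12092)–(1.22344, 0.4271, 0.592958)  len=0.7466
  (v5,v11,v4) [+--] → (-0.695485, 0.4271, 1.12092)–(0, 0.4271, 1.3866)  len=0.7445
  (v10,v7,v6) [-+-] → (-0.695485, 0.4271, -1.12092)–(0, 0.4271, -1.3866)  len=0.7445
  (v7,v1,v8) [++-] → (1.22344, 0.4271, -0.592958)–(0.695485, 0.4271, -1.12092)  len=0.7466
  (v4,v9,v5) [--+] → (0.695485, 0.4271, 1.12092)–(0, 0.4271, 1.3866)  len=0.7445
  (v8,v6,v7) [--+] → (0, 0.4271, -1.3866)–(0.695485, 0.4271, -1.12092)  len=0.7445
  (v9,v8,v1) [--+] → (1.22344, 0.4271, -0.592958)–(1.22344, 0.4271, 0.592958)  len=1.1859

Chained into 1 loop(s):
  loop 1: 10 segments, perimeter = 8.3364
Total perimeter = 8.336

loops=1 perimeter=8.336


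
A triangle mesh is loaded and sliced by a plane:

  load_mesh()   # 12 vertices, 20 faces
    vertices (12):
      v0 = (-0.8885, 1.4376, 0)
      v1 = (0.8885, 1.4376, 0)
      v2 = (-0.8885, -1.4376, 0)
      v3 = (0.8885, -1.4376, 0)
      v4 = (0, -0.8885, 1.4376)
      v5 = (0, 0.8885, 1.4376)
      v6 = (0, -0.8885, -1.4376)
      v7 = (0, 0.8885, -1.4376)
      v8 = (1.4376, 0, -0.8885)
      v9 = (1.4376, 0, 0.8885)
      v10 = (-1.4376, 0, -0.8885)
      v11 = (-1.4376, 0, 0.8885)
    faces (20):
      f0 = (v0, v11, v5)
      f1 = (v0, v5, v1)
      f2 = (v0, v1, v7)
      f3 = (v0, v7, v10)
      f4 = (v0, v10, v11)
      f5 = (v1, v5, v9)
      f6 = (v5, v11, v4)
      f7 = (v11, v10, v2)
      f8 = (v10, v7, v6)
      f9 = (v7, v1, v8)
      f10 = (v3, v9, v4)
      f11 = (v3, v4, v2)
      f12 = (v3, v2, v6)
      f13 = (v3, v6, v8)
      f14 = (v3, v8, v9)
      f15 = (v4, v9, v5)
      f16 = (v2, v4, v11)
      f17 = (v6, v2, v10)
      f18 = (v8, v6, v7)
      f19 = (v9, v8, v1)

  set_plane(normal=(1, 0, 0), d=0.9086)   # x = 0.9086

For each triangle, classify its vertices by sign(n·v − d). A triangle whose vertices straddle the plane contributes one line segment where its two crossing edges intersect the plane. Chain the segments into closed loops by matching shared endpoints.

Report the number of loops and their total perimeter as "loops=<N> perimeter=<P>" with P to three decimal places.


Straddling triangles (8 of 20):
  (v1,v5,v9) [--+] → (0.9086, 0.326945, 1.09055)–(0.9086, 1.38498, 0.0325239)  len=1.4963
  (v7,v1,v8) [--+] → (0.9086, 1.38498, -0.0325239)–(0.9086, 0.326945, -1.09055)  len=1.4963
  (v3,v9,v4) [-+-] → (0.9086, -1.38498, 0.0325239)–(0.9086, -0.326945, 1.09055)  len=1.4963
  (v3,v6,v8) [--+] → (0.9086, -0.326945, -1.09055)–(0.9086, -1.38498, -0.0325239)  len=1.4963
  (v3,v8,v9) [-++] → (0.9086, -1.38498, -0.0325239)–(0.9086, -1.38498, 0.0325239)  len=0.0650
  (v4,v9,v5) [-+-] → (0.9086, -0.326945, 1.09055)–(0.9086, 0.326945, 1.09055)  len=0.6539
  (v8,v6,v7) [+--] → (0.9086, -0.326945, -1.09055)–(0.9086, 0.326945, -1.09055)  len=0.6539
  (v9,v8,v1) [++-] → (0.9086, 1.38498, -0.0325239)–(0.9086, 1.38498, 0.0325239)  len=0.0650

Chained into 1 loop(s):
  loop 1: 8 segments, perimeter = 7.4230
Total perimeter = 7.423

loops=1 perimeter=7.423


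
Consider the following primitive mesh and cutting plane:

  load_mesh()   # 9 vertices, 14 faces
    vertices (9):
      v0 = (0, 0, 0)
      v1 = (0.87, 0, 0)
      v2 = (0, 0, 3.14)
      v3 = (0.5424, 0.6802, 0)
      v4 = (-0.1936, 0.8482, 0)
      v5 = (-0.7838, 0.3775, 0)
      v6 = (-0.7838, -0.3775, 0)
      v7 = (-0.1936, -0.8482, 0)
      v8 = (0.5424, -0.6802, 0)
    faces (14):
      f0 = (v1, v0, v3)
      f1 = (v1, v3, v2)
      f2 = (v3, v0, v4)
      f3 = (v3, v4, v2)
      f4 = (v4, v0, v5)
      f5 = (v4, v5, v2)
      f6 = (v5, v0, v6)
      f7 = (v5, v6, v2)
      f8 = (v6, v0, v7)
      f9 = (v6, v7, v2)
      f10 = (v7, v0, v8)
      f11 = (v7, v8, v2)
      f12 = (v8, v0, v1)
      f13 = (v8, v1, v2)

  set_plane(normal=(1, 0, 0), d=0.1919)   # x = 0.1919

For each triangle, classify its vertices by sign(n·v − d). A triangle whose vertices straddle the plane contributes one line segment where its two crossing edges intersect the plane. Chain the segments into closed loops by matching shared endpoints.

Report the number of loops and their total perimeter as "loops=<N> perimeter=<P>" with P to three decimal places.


loops=1 perimeter=6.675

Straddling triangles (8 of 14):
  (v1,v0,v3) [+-+] → (0.1919, 0, 0)–(0.1919, 0.240653, 0)  len=0.2407
  (v1,v3,v2) [++-] → (0.1919, 0.240653, 2.02907)–(0.1919, 0, 2.4474)  len=0.4826
  (v3,v0,v4) [+--] → (0.1919, 0.240653, 0)–(0.1919, 0.760205, 0)  len=0.5196
  (v3,v4,v2) [+--] → (0.1919, 0.760205, 0)–(0.1919, 0.240653, 2.02907)  len=2.0945
  (v7,v0,v8) [--+] → (0.1919, -0.240653, 0)–(0.1919, -0.760205, 0)  len=0.5196
  (v7,v8,v2) [-+-] → (0.1919, -0.760205, 0)–(0.1919, -0.240653, 2.02907)  len=2.0945
  (v8,v0,v1) [+-+] → (0.1919, -0.240653, 0)–(0.1919, 0, 0)  len=0.2407
  (v8,v1,v2) [++-] → (0.1919, 0, 2.4474)–(0.1919, -0.240653, 2.02907)  len=0.4826

Chained into 1 loop(s):
  loop 1: 8 segments, perimeter = 6.6747
Total perimeter = 6.675


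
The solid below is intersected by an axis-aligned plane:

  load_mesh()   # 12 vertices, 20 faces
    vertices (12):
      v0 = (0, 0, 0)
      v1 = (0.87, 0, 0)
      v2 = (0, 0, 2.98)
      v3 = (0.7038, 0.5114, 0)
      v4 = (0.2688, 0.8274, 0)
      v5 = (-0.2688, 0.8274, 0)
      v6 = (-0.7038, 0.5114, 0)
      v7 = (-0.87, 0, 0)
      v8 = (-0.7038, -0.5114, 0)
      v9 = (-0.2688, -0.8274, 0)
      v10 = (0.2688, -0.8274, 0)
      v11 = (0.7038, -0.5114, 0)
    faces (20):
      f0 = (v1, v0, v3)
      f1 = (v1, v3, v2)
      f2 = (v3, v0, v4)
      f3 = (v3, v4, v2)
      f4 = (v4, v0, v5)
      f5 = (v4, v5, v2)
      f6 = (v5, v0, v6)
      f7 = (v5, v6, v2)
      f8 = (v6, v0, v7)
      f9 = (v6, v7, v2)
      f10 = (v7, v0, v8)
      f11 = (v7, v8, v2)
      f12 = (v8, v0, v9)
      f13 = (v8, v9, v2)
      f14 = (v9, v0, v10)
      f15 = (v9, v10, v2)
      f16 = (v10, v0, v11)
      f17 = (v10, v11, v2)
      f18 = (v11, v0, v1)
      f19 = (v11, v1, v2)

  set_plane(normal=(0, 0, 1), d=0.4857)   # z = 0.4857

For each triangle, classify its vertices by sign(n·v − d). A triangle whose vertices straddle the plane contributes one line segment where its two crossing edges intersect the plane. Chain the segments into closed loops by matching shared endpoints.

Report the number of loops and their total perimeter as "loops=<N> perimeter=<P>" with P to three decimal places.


loops=1 perimeter=4.500

Straddling triangles (10 of 20):
  (v1,v3,v2) [--+] → (0.58909, 0.428049, 0.4857)–(0.728202, 0, 0.4857)  len=0.4501
  (v3,v4,v2) [--+] → (0.224989, 0.692545, 0.4857)–(0.58909, 0.428049, 0.4857)  len=0.4500
  (v4,v5,v2) [--+] → (-0.224989, 0.692545, 0.4857)–(0.224989, 0.692545, 0.4857)  len=0.4500
  (v5,v6,v2) [--+] → (-0.58909, 0.428049, 0.4857)–(-0.224989, 0.692545, 0.4857)  len=0.4500
  (v6,v7,v2) [--+] → (-0.728202, 0, 0.4857)–(-0.58909, 0.428049, 0.4857)  len=0.4501
  (v7,v8,v2) [--+] → (-0.58909, -0.428049, 0.4857)–(-0.728202, 0, 0.4857)  len=0.4501
  (v8,v9,v2) [--+] → (-0.224989, -0.692545, 0.4857)–(-0.58909, -0.428049, 0.4857)  len=0.4500
  (v9,v10,v2) [--+] → (0.224989, -0.692545, 0.4857)–(-0.224989, -0.692545, 0.4857)  len=0.4500
  (v10,v11,v2) [--+] → (0.58909, -0.428049, 0.4857)–(0.224989, -0.692545, 0.4857)  len=0.4500
  (v11,v1,v2) [--+] → (0.728202, 0, 0.4857)–(0.58909, -0.428049, 0.4857)  len=0.4501

Chained into 1 loop(s):
  loop 1: 10 segments, perimeter = 4.5004
Total perimeter = 4.500
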